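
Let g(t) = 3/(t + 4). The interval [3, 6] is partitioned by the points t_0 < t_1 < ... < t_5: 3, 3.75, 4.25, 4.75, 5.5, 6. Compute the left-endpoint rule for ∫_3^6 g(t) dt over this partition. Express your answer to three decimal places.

1.112

Subinterval widths: 0.75, 0.5, 0.5, 0.75, 0.5.
Left endpoints: 3, 3.75, 4.25, 4.75, 5.5.
g(3) = 3/7, g(3.75) = 12/31, g(4.25) = 4/11, g(4.75) = 12/35, g(5.5) = 6/19.
Sum = Σ Δt_i · g(t_i).
Sum ≈ 1.112.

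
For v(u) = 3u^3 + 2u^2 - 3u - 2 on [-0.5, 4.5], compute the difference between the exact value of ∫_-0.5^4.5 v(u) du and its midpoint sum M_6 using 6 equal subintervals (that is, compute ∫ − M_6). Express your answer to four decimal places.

5.7870

Exact integral: ∫_-0.5^4.5 v(u) du ≈ 328.333333.
M_6 ≈ 322.546296.
Error ≈ 328.333333 − 322.546296 ≈ 5.7870.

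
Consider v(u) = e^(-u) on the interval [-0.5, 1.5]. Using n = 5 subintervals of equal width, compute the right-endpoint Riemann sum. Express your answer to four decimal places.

Δu = (1.5 − (-0.5))/5 = 0.4.
Right endpoints: -0.1, 0.3, 0.7, 1.1, 1.5.
v(-0.1) ≈ 1.1052, v(0.3) ≈ 0.7408, v(0.7) ≈ 0.4966, v(1.1) ≈ 0.3329, v(1.5) ≈ 0.2231.
Sum = Δu · [v(-0.1) + v(0.3) + v(0.7) + v(1.1) + v(1.5)].
Sum ≈ 1.1594.

1.1594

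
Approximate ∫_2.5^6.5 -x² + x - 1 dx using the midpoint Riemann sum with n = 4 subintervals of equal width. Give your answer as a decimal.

-72

Δx = (6.5 − 2.5)/4 = 1.
Midpoints: 3, 4, 5, 6.
f(3) = -7, f(4) = -13, f(5) = -21, f(6) = -31.
Sum = Δx · [f(3) + f(4) + f(5) + f(6)].
Sum = -72.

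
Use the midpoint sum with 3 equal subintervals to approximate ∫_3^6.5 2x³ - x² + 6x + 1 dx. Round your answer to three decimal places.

Δx = (6.5 − 3)/3 = 7/6.
Midpoints: 43/12, 4.75, 71/12.
f(43/12) = 87853/864, f(4.75) = 221.28125, f(71/12) = 359201/864.
Sum = Δx · [f(43/12) + f(4.75) + f(71/12)].
Sum ≈ 861.822.

861.822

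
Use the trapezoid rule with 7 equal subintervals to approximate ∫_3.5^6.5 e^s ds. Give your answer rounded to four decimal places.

641.6706

Δs = (6.5 − 3.5)/7 = 3/7.
f(3.5) ≈ 33.1155, f(55/14) ≈ 50.8343, f(61/14) ≈ 78.0339, f(67/14) ≈ 119.7869, f(73/14) ≈ 183.8804, f(79/14) ≈ 282.2680, f(85/14) ≈ 433.2992, f(6.5) ≈ 665.1416.
T_7 = (Δs/2)·[f(s_0) + 2f(s_1) + ... + 2f(s_{6}) + f(s_7)].
Sum ≈ 641.6706.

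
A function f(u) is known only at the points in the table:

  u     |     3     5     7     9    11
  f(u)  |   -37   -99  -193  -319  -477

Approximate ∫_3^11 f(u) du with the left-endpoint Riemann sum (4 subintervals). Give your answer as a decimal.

Δu = 2.
Sum = 2·[(-37) + (-99) + (-193) + (-319)] = -1296.

-1296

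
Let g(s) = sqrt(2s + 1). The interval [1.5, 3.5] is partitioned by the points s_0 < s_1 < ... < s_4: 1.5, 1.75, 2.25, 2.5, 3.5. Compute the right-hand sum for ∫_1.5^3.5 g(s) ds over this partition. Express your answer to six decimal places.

Subinterval widths: 0.25, 0.5, 0.25, 1.
Right endpoints: 1.75, 2.25, 2.5, 3.5.
g(1.75) ≈ 2.121320, g(2.25) ≈ 2.345208, g(2.5) ≈ 2.449490, g(3.5) ≈ 2.828427.
Sum = Σ Δs_i · g(s_i).
Sum ≈ 5.143734.

5.143734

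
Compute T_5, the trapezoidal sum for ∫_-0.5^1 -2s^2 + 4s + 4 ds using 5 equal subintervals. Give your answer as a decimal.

Δs = (1 − (-0.5))/5 = 0.3.
f(-0.5) = 1.5, f(-0.2) = 3.12, f(0.1) = 4.38, f(0.4) = 5.28, f(0.7) = 5.82, f(1) = 6.
T_5 = (Δs/2)·[f(s_0) + 2f(s_1) + ... + 2f(s_{4}) + f(s_5)].
Sum = 6.705.

6.705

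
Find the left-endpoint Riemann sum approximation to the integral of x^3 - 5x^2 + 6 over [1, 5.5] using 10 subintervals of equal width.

Δx = (5.5 − 1)/10 = 0.45.
Left endpoints: 1, 1.45, 1.9, 2.35, 2.8, 3.25, 3.7, 4.15, 4.6, 5.05.
f(1) = 2, f(1.45) = -1.463875, f(1.9) = -5.191, f(2.35) = -8.634625, f(2.8) = -11.248, f(3.25) = -12.484375, f(3.7) = -11.797, f(4.15) = -8.639125, f(4.6) = -2.464, f(5.05) = 7.275125.
Sum = Δx · [f(1) + f(1.45) + f(1.9) + ...].
Sum = -23.69109375.

-23.69109375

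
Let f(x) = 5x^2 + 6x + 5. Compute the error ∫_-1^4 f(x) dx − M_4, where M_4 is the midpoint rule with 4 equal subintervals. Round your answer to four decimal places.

3.2552

Exact integral: ∫_-1^4 f(x) dx ≈ 178.333333.
M_4 = 175.078125.
Error ≈ 178.333333 − 175.078125 ≈ 3.2552.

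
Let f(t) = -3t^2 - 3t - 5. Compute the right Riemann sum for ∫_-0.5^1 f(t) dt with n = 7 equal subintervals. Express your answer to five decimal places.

Δt = (1 − (-0.5))/7 = 3/14.
Right endpoints: -2/7, -1/14, 1/7, 5/14, 4/7, 11/14, 1.
f(-2/7) = -215/49, f(-1/14) = -941/196, f(1/7) = -269/49, f(5/14) = -1265/196, f(4/7) = -377/49, f(11/14) = -1805/196, f(1) = -11.
Sum = Δt · [f(-2/7) + f(-1/14) + f(1/7) + ...].
Sum ≈ -10.50765.

-10.50765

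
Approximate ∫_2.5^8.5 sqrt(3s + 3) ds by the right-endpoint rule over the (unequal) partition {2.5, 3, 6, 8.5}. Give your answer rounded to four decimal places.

28.8261

Subinterval widths: 0.5, 3, 2.5.
Right endpoints: 3, 6, 8.5.
f(3) ≈ 3.4641, f(6) ≈ 4.5826, f(8.5) ≈ 5.3385.
Sum = Σ Δs_i · f(s_i).
Sum ≈ 28.8261.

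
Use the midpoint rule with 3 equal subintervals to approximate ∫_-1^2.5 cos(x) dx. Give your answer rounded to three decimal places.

Δx = (2.5 − (-1))/3 = 7/6.
Midpoints: -5/12, 0.75, 23/12.
f(-5/12) ≈ 0.914, f(0.75) ≈ 0.732, f(23/12) ≈ -0.339.
Sum = Δx · [f(-5/12) + f(0.75) + f(23/12)].
Sum ≈ 1.525.

1.525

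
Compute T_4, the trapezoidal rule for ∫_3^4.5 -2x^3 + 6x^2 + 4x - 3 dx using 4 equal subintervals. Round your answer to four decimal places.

Δx = (4.5 − 3)/4 = 0.375.
f(3) = 9, f(3.375) = 1.95703125, f(3.75) = -9.09375, f(4.125) = -24.78515625, f(4.5) = -45.75.
T_4 = (Δx/2)·[f(x_0) + 2f(x_1) + 2f(x_2) + 2f(x_3) + f(x_4)].
Sum ≈ -18.8613.

-18.8613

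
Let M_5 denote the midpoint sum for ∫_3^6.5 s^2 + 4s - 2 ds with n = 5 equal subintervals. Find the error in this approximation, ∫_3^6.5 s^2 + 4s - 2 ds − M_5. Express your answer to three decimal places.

0.143

Exact integral: ∫_3^6.5 f(s) ds ≈ 142.04167.
M_5 = 141.89875.
Error ≈ 142.04167 − 141.89875 ≈ 0.143.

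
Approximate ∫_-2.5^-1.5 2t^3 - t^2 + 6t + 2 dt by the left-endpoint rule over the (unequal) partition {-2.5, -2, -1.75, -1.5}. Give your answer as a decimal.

Subinterval widths: 0.5, 0.25, 0.25.
Left endpoints: -2.5, -2, -1.75.
f(-2.5) = -50.5, f(-2) = -30, f(-1.75) = -22.28125.
Sum = Σ Δt_i · f(t_i).
Sum = -38.3203125.

-38.3203125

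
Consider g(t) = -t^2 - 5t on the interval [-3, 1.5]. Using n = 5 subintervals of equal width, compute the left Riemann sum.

13.23

Δt = (1.5 − (-3))/5 = 0.9.
Left endpoints: -3, -2.1, -1.2, -0.3, 0.6.
g(-3) = 6, g(-2.1) = 6.09, g(-1.2) = 4.56, g(-0.3) = 1.41, g(0.6) = -3.36.
Sum = Δt · [g(-3) + g(-2.1) + g(-1.2) + g(-0.3) + g(0.6)].
Sum = 13.23.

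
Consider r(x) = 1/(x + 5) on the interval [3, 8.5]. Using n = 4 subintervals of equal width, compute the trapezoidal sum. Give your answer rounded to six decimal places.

Δx = (8.5 − 3)/4 = 1.375.
r(3) = 0.125, r(4.375) = 8/75, r(5.75) = 4/43, r(7.125) = 8/97, r(8.5) = 2/27.
T_4 = (Δx/2)·[r(x_0) + 2r(x_1) + 2r(x_2) + 2r(x_3) + r(x_4)].
Sum ≈ 0.524839.

0.524839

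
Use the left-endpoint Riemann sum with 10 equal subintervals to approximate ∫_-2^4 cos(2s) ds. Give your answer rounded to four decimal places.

-0.0505

Δs = (4 − (-2))/10 = 0.6.
Left endpoints: -2, -1.4, -0.8, -0.2, 0.4, 1, 1.6, 2.2, 2.8, 3.4.
f(-2) ≈ -0.6536, f(-1.4) ≈ -0.9422, f(-0.8) ≈ -0.0292, f(-0.2) ≈ 0.9211, f(0.4) ≈ 0.6967, f(1) ≈ -0.4161, f(1.6) ≈ -0.9983, f(2.2) ≈ -0.3073, f(2.8) ≈ 0.7756, f(3.4) ≈ 0.8694.
Sum = Δs · [f(-2) + f(-1.4) + f(-0.8) + ...].
Sum ≈ -0.0505.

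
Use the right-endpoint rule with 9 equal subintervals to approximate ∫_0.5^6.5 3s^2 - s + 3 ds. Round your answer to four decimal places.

312.8333

Δs = (6.5 − 0.5)/9 = 2/3.
Right endpoints: 7/6, 11/6, 2.5, 19/6, 23/6, 4.5, 31/6, 35/6, 6.5.
f(7/6) = 71/12, f(11/6) = 11.25, f(2.5) = 19.25, f(19/6) = 359/12, f(23/6) = 43.25, f(4.5) = 59.25, f(31/6) = 935/12, f(35/6) = 99.25, f(6.5) = 123.25.
Sum = Δs · [f(7/6) + f(11/6) + f(2.5) + ...].
Sum ≈ 312.8333.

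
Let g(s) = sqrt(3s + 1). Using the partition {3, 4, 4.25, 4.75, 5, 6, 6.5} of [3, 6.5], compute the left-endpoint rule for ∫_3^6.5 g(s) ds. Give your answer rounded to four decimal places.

13.0734

Subinterval widths: 1, 0.25, 0.5, 0.25, 1, 0.5.
Left endpoints: 3, 4, 4.25, 4.75, 5, 6.
g(3) ≈ 3.1623, g(4) ≈ 3.6056, g(4.25) ≈ 3.7081, g(4.75) ≈ 3.9051, g(5) ≈ 4.0000, g(6) ≈ 4.3589.
Sum = Σ Δs_i · g(s_i).
Sum ≈ 13.0734.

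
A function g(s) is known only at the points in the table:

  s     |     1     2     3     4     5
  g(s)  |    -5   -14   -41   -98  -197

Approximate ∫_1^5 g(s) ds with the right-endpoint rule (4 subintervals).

Δs = 1.
Sum = 1·[(-14) + (-41) + (-98) + (-197)] = -350.

-350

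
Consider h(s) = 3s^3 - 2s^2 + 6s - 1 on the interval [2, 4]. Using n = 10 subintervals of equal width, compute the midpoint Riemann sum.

Δs = (4 − 2)/10 = 0.2.
Midpoints: 2.1, 2.3, 2.5, 2.7, 2.9, 3.1, 3.3, 3.5, 3.7, 3.9.
h(2.1) = 30.563, h(2.3) = 38.721, h(2.5) = 48.375, h(2.7) = 59.669, h(2.9) = 72.747, h(3.1) = 87.753, h(3.3) = 104.831, h(3.5) = 124.125, h(3.7) = 145.779, h(3.9) = 169.937.
Sum = Δs · [h(2.1) + h(2.3) + h(2.5) + ...].
Sum = 176.5.

176.5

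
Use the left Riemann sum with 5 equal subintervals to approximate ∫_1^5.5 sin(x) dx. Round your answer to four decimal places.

Δx = (5.5 − 1)/5 = 0.9.
Left endpoints: 1, 1.9, 2.8, 3.7, 4.6.
f(1) ≈ 0.8415, f(1.9) ≈ 0.9463, f(2.8) ≈ 0.3350, f(3.7) ≈ -0.5298, f(4.6) ≈ -0.9937.
Sum = Δx · [f(1) + f(1.9) + f(2.8) + f(3.7) + f(4.6)].
Sum ≈ 0.5393.

0.5393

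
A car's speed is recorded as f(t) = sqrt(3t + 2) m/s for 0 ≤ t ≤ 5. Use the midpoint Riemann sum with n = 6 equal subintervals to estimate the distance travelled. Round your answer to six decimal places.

Δt = (5 − 0)/6 = 5/6.
Midpoints: 5/12, 1.25, 25/12, 35/12, 3.75, 55/12.
f(5/12) ≈ 1.802776, f(1.25) ≈ 2.397916, f(25/12) ≈ 2.872281, f(35/12) ≈ 3.278719, f(3.75) ≈ 3.640055, f(55/12) ≈ 3.968627.
Sum = Δt · [f(5/12) + f(1.25) + f(25/12) + ...].
Sum ≈ 14.966978.

14.966978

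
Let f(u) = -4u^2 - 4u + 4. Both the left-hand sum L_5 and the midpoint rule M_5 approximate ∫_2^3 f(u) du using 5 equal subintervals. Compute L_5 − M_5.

L_5 = -28.96.
M_5 = -31.32.
L_5 − M_5 = 2.36.

2.36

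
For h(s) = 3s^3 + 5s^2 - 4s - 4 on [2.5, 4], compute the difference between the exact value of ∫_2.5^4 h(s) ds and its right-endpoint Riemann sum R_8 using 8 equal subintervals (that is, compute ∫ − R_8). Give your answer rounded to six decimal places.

-17.914307

Exact integral: ∫_2.5^4 h(s) ds = 217.828125.
R_8 ≈ 235.74243164.
Error ≈ 217.828125 − 235.74243164 ≈ -17.914307.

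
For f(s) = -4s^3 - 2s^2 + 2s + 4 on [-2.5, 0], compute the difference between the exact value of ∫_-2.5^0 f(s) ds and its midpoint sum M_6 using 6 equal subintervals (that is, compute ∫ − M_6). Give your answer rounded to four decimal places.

0.4702

Exact integral: ∫_-2.5^0 f(s) ds ≈ 32.395833.
M_6 ≈ 31.925637.
Error ≈ 32.395833 − 31.925637 ≈ 0.4702.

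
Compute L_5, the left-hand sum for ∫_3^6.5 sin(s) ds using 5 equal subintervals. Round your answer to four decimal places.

Δs = (6.5 − 3)/5 = 0.7.
Left endpoints: 3, 3.7, 4.4, 5.1, 5.8.
f(3) ≈ 0.1411, f(3.7) ≈ -0.5298, f(4.4) ≈ -0.9516, f(5.1) ≈ -0.9258, f(5.8) ≈ -0.4646.
Sum = Δs · [f(3) + f(3.7) + f(4.4) + f(5.1) + f(5.8)].
Sum ≈ -1.9115.

-1.9115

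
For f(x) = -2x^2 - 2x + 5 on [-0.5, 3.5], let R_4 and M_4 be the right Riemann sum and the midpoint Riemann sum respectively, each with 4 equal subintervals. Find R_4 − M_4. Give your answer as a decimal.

R_4 = -38.
M_4 = -20.
R_4 − M_4 = -18.

-18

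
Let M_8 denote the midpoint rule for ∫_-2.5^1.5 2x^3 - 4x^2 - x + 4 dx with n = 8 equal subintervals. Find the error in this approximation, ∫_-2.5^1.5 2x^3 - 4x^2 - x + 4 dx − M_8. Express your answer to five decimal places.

-0.58333

Exact integral: ∫_-2.5^1.5 f(x) dx ≈ -24.3333333.
M_8 = -23.75.
Error ≈ -24.3333333 − (-23.75) ≈ -0.58333.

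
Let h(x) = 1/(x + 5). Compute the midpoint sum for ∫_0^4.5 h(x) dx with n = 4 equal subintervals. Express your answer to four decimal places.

0.6403

Δx = (4.5 − 0)/4 = 1.125.
Midpoints: 0.5625, 1.6875, 2.8125, 3.9375.
h(0.5625) = 16/89, h(1.6875) = 16/107, h(2.8125) = 0.128, h(3.9375) = 16/143.
Sum = Δx · [h(0.5625) + h(1.6875) + h(2.8125) + h(3.9375)].
Sum ≈ 0.6403.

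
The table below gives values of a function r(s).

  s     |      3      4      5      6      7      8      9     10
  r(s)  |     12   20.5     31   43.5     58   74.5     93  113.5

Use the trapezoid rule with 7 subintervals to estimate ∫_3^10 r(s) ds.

383.25

Δs = 1.
T_7 = (1/2)·[12 + 2·20.5 + 2·31 + 2·43.5 + 2·58 + 2·74.5 + 2·93 + 113.5] = 383.25.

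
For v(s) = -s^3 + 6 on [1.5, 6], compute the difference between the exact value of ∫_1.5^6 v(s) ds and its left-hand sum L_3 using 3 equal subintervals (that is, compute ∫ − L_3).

Exact integral: ∫_1.5^6 v(s) ds = -295.734375.
L_3 = -155.25.
Error = -295.734375 − (-155.25) = -140.484375.

-140.484375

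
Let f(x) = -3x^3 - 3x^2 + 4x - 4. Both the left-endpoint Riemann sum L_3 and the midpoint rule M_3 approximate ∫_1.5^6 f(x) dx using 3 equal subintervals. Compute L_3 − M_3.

L_3 = -652.5.
M_3 = -1100.3203125.
L_3 − M_3 = 447.8203125.

447.8203125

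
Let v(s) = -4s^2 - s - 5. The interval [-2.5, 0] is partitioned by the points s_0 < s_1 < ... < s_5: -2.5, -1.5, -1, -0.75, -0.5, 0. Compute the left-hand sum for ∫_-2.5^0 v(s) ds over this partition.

Subinterval widths: 1, 0.5, 0.25, 0.25, 0.5.
Left endpoints: -2.5, -1.5, -1, -0.75, -0.5.
v(-2.5) = -27.5, v(-1.5) = -12.5, v(-1) = -8, v(-0.75) = -6.5, v(-0.5) = -5.5.
Sum = Σ Δs_i · v(s_i).
Sum = -40.125.

-40.125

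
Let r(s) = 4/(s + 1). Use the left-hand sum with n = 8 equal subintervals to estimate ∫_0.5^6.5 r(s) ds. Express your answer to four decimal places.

7.3159

Δs = (6.5 − 0.5)/8 = 0.75.
Left endpoints: 0.5, 1.25, 2, 2.75, 3.5, 4.25, 5, 5.75.
r(0.5) = 8/3, r(1.25) = 16/9, r(2) = 4/3, r(2.75) = 16/15, r(3.5) = 8/9, r(4.25) = 16/21, r(5) = 2/3, r(5.75) = 16/27.
Sum = Δs · [r(0.5) + r(1.25) + r(2) + ...].
Sum ≈ 7.3159.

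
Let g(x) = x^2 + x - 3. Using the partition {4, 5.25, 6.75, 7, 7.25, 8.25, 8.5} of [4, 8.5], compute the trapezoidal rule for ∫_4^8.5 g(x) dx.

199.0625

Subinterval widths: 1.25, 1.5, 0.25, 0.25, 1, 0.25.
g(4) = 17, g(5.25) = 29.8125, g(6.75) = 49.3125, g(7) = 53, g(7.25) = 56.8125, g(8.25) = 73.3125, g(8.5) = 77.75.
On each subinterval the trapezoid contributes (Δx_i/2)·[g(x_{i-1}) + g(x_i)].
Sum = 199.0625.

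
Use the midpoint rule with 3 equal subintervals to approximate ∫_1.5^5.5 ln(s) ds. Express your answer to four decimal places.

4.8020

Δs = (5.5 − 1.5)/3 = 4/3.
Midpoints: 13/6, 3.5, 29/6.
f(13/6) ≈ 0.7732, f(3.5) ≈ 1.2528, f(29/6) ≈ 1.5755.
Sum = Δs · [f(13/6) + f(3.5) + f(29/6)].
Sum ≈ 4.8020.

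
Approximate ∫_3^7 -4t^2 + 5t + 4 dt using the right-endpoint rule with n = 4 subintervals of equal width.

-378

Δt = (7 − 3)/4 = 1.
Right endpoints: 4, 5, 6, 7.
f(4) = -40, f(5) = -71, f(6) = -110, f(7) = -157.
Sum = Δt · [f(4) + f(5) + f(6) + f(7)].
Sum = -378.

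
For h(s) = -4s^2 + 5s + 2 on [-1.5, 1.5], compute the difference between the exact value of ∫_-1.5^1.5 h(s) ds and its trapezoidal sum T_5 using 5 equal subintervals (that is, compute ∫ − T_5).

Exact integral: ∫_-1.5^1.5 h(s) ds = -3.
T_5 = -3.72.
Error = -3 − (-3.72) = 0.72.

0.72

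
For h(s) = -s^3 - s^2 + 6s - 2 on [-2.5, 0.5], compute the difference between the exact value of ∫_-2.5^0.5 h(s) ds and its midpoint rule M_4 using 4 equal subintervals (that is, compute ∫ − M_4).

Exact integral: ∫_-2.5^0.5 h(s) ds = -19.5.
M_4 = -19.78125.
Error = -19.5 − (-19.78125) = 0.28125.

0.28125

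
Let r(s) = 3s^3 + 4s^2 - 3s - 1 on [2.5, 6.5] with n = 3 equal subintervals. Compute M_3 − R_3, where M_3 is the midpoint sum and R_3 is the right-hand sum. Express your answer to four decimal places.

M_3 ≈ 1570.462963.
R_3 ≈ 2255.574074.
M_3 − R_3 ≈ -685.1111.

-685.1111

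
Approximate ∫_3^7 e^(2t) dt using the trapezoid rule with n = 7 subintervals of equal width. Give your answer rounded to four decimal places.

Δt = (7 − 3)/7 = 4/7.
f(3) ≈ 403.4288, f(25/7) ≈ 1265.0376, f(29/7) ≈ 3966.7972, f(33/7) ≈ 12438.7444, f(37/7) ≈ 39004.3544, f(41/7) ≈ 122306.5301, f(45/7) ≈ 383518.3921, f(7) ≈ 1202604.2842.
T_7 = (Δt/2)·[f(t_0) + 2f(t_1) + ... + 2f(t_{6}) + f(t_7)].
Sum ≈ 665144.9784.

665144.9784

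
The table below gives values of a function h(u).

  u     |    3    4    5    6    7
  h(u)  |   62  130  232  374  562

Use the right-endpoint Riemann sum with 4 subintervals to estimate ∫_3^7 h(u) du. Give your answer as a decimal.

Δu = 1.
Sum = 1·[130 + 232 + 374 + 562] = 1298.

1298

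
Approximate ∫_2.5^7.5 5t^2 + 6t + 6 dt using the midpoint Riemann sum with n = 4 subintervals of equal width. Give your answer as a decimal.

Δt = (7.5 − 2.5)/4 = 1.25.
Midpoints: 3.125, 4.375, 5.625, 6.875.
f(3.125) = 73.578125, f(4.375) = 127.953125, f(5.625) = 197.953125, f(6.875) = 283.578125.
Sum = Δt · [f(3.125) + f(4.375) + f(5.625) + f(6.875)].
Sum = 853.828125.

853.828125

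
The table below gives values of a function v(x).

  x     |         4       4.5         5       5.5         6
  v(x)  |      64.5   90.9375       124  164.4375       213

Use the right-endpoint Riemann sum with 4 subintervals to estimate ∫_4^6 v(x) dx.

Δx = 0.5.
Sum = 0.5·[90.9375 + 124 + 164.4375 + 213] = 296.1875.

296.1875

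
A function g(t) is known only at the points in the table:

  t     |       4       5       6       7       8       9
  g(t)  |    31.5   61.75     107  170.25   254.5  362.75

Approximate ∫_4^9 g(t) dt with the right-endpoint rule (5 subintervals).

Δt = 1.
Sum = 1·[61.75 + 107 + 170.25 + 254.5 + 362.75] = 956.25.

956.25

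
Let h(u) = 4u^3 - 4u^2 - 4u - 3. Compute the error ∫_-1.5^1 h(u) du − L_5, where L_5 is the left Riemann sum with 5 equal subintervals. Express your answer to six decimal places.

Exact integral: ∫_-1.5^1 h(u) du ≈ -14.89583333.
L_5 = -18.75.
Error ≈ -14.89583333 − (-18.75) ≈ 3.854167.

3.854167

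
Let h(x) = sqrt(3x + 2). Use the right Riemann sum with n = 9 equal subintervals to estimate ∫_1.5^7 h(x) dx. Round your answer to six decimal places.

Δx = (7 − 1.5)/9 = 11/18.
Right endpoints: 19/9, 49/18, 10/3, 71/18, 41/9, 31/6, 52/9, 115/18, 7.
h(19/9) ≈ 2.886751, h(49/18) ≈ 3.188521, h(10/3) ≈ 3.464102, h(71/18) ≈ 3.719319, h(41/9) ≈ 3.958114, h(31/6) ≈ 4.183300, h(52/9) ≈ 4.396969, h(115/18) ≈ 4.600725, h(7) ≈ 4.795832.
Sum = Δx · [h(19/9) + h(49/18) + h(10/3) + ...].
Sum ≈ 21.507219.

21.507219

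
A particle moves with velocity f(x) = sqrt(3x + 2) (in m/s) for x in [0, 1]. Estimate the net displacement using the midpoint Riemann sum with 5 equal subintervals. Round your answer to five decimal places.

1.85663

Δx = (1 − 0)/5 = 0.2.
Midpoints: 0.1, 0.3, 0.5, 0.7, 0.9.
f(0.1) ≈ 1.51658, f(0.3) ≈ 1.70294, f(0.5) ≈ 1.87083, f(0.7) ≈ 2.02485, f(0.9) ≈ 2.16795.
Sum = Δx · [f(0.1) + f(0.3) + f(0.5) + f(0.7) + f(0.9)].
Sum ≈ 1.85663.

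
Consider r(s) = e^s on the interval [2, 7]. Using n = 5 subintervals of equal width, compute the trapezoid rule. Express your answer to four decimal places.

1178.5367

Δs = (7 − 2)/5 = 1.
r(2) ≈ 7.3891, r(3) ≈ 20.0855, r(4) ≈ 54.5982, r(5) ≈ 148.4132, r(6) ≈ 403.4288, r(7) ≈ 1096.6332.
T_5 = (Δs/2)·[r(s_0) + 2r(s_1) + ... + 2r(s_{4}) + r(s_5)].
Sum ≈ 1178.5367.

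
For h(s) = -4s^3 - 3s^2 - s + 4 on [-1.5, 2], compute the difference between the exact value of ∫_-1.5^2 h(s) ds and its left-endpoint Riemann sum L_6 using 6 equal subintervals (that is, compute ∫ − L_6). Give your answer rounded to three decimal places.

Exact integral: ∫_-1.5^2 h(s) ds = -9.1875.
L_6 ≈ 5.44444.
Error ≈ -9.1875 − 5.44444 ≈ -14.632.

-14.632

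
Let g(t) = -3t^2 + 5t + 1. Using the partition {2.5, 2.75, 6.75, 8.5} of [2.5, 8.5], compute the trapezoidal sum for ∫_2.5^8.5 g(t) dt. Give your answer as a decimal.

-462.1875

Subinterval widths: 0.25, 4, 1.75.
g(2.5) = -5.25, g(2.75) = -7.9375, g(6.75) = -101.9375, g(8.5) = -173.25.
On each subinterval the trapezoid contributes (Δt_i/2)·[g(t_{i-1}) + g(t_i)].
Sum = -462.1875.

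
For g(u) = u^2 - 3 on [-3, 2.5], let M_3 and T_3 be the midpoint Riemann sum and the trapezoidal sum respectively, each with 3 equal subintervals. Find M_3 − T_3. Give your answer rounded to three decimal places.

M_3 ≈ -3.83218.
T_3 ≈ 0.78935.
M_3 − T_3 ≈ -4.622.

-4.622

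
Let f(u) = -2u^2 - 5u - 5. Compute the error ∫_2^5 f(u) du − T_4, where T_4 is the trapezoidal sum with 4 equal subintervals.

Exact integral: ∫_2^5 f(u) du = -145.5.
T_4 = -146.0625.
Error = -145.5 − (-146.0625) = 0.5625.

0.5625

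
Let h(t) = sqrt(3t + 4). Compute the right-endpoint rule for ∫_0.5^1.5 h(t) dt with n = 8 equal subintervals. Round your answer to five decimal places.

2.67612

Δt = (1.5 − 0.5)/8 = 0.125.
Right endpoints: 0.625, 0.75, 0.875, 1, 1.125, 1.25, 1.375, 1.5.
h(0.625) ≈ 2.42384, h(0.75) ≈ 2.50000, h(0.875) ≈ 2.57391, h(1) ≈ 2.64575, h(1.125) ≈ 2.71570, h(1.25) ≈ 2.78388, h(1.375) ≈ 2.85044, h(1.5) ≈ 2.91548.
Sum = Δt · [h(0.625) + h(0.75) + h(0.875) + ...].
Sum ≈ 2.67612.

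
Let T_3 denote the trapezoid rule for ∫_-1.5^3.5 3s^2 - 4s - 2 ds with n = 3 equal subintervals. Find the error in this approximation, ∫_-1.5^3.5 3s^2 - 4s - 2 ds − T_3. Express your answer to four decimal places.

Exact integral: ∫_-1.5^3.5 f(s) ds = 16.25.
T_3 ≈ 23.194444.
Error ≈ 16.25 − 23.194444 ≈ -6.9444.

-6.9444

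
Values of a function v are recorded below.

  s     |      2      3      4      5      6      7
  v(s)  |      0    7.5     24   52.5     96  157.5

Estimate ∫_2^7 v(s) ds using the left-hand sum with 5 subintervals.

Δs = 1.
Sum = 1·[0 + 7.5 + 24 + 52.5 + 96] = 180.

180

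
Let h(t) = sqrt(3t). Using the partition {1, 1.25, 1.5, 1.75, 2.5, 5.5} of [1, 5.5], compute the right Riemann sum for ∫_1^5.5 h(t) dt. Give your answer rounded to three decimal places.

15.827

Subinterval widths: 0.25, 0.25, 0.25, 0.75, 3.
Right endpoints: 1.25, 1.5, 1.75, 2.5, 5.5.
h(1.25) ≈ 1.936, h(1.5) ≈ 2.121, h(1.75) ≈ 2.291, h(2.5) ≈ 2.739, h(5.5) ≈ 4.062.
Sum = Σ Δt_i · h(t_i).
Sum ≈ 15.827.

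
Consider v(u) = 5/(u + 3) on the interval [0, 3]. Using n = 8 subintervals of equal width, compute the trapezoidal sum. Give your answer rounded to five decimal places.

3.47061

Δu = (3 − 0)/8 = 0.375.
v(0) = 5/3, v(0.375) = 40/27, v(0.75) = 4/3, v(1.125) = 40/33, v(1.5) = 10/9, v(1.875) = 40/39, v(2.25) = 20/21, v(2.625) = 8/9, v(3) = 5/6.
T_8 = (Δu/2)·[v(u_0) + 2v(u_1) + ... + 2v(u_{7}) + v(u_8)].
Sum ≈ 3.47061.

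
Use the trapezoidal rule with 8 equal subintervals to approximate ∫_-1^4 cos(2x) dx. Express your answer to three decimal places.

Δx = (4 − (-1))/8 = 0.625.
f(-1) ≈ -0.416, f(-0.375) ≈ 0.732, f(0.25) ≈ 0.878, f(0.875) ≈ -0.178, f(1.5) ≈ -0.990, f(2.125) ≈ -0.446, f(2.75) ≈ 0.709, f(3.375) ≈ 0.893, f(4) ≈ -0.146.
T_8 = (Δx/2)·[f(x_0) + 2f(x_1) + ... + 2f(x_{7}) + f(x_8)].
Sum ≈ 0.822.

0.822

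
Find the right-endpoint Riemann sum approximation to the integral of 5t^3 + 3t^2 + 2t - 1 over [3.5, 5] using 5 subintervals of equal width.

Δt = (5 − 3.5)/5 = 0.3.
Right endpoints: 3.8, 4.1, 4.4, 4.7, 5.
f(3.8) = 324.28, f(4.1) = 402.235, f(4.4) = 491.8, f(4.7) = 593.785, f(5) = 709.
Sum = Δt · [f(3.8) + f(4.1) + f(4.4) + f(4.7) + f(5)].
Sum = 756.33.

756.33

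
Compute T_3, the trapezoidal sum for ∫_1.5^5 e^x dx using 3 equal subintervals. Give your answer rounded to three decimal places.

159.898

Δx = (5 − 1.5)/3 = 7/6.
f(1.5) ≈ 4.482, f(8/3) ≈ 14.392, f(23/6) ≈ 46.216, f(5) ≈ 148.413.
T_3 = (Δx/2)·[f(x_0) + 2f(x_1) + 2f(x_2) + f(x_3)].
Sum ≈ 159.898.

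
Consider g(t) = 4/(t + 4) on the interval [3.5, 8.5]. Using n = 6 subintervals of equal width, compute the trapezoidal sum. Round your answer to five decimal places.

Δt = (8.5 − 3.5)/6 = 5/6.
g(3.5) = 8/15, g(13/3) = 0.48, g(31/6) = 24/55, g(6) = 0.4, g(41/6) = 24/65, g(23/3) = 12/35, g(8.5) = 0.32.
T_6 = (Δt/2)·[g(t_0) + 2g(t_1) + ... + 2g(t_{5}) + g(t_6)].
Sum ≈ 2.04593.

2.04593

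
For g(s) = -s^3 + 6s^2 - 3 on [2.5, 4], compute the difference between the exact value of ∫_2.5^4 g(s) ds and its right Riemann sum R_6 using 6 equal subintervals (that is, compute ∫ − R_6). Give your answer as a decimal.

-1.20703125

Exact integral: ∫_2.5^4 g(s) ds = 38.015625.
R_6 = 39.22265625.
Error = 38.015625 − 39.22265625 = -1.20703125.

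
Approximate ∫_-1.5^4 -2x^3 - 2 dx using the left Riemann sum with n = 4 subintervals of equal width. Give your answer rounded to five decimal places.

Δx = (4 − (-1.5))/4 = 1.375.
Left endpoints: -1.5, -0.125, 1.25, 2.625.
f(-1.5) = 4.75, f(-0.125) = -1.99609375, f(1.25) = -5.90625, f(2.625) = -38.17578125.
Sum = Δx · [f(-1.5) + f(-0.125) + f(1.25) + f(2.625)].
Sum ≈ -56.82617.

-56.82617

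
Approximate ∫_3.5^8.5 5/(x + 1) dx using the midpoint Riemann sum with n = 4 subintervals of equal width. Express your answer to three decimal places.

Δx = (8.5 − 3.5)/4 = 1.25.
Midpoints: 4.125, 5.375, 6.625, 7.875.
f(4.125) = 40/41, f(5.375) = 40/51, f(6.625) = 40/61, f(7.875) = 40/71.
Sum = Δx · [f(4.125) + f(5.375) + f(6.625) + f(7.875)].
Sum ≈ 3.724.

3.724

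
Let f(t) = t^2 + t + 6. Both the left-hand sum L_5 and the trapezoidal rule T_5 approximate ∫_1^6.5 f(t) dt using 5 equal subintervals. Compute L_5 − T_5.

L_5 = 120.23.
T_5 = 145.9425.
L_5 − T_5 = -25.7125.

-25.7125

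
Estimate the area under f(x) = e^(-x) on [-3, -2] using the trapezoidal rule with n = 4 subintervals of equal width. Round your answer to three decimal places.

12.763

Δx = (-2 − (-3))/4 = 0.25.
f(-3) ≈ 20.086, f(-2.75) ≈ 15.643, f(-2.5) ≈ 12.182, f(-2.25) ≈ 9.488, f(-2) ≈ 7.389.
T_4 = (Δx/2)·[f(x_0) + 2f(x_1) + 2f(x_2) + 2f(x_3) + f(x_4)].
Sum ≈ 12.763.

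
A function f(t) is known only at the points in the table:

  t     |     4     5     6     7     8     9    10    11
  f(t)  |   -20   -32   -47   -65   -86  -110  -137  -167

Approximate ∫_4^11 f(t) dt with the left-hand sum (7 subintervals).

Δt = 1.
Sum = 1·[(-20) + (-32) + (-47) + (-65) + (-86) + (-110) + (-137)] = -497.

-497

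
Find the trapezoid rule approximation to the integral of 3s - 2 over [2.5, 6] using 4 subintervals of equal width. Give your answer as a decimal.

Δs = (6 − 2.5)/4 = 0.875.
f(2.5) = 5.5, f(3.375) = 8.125, f(4.25) = 10.75, f(5.125) = 13.375, f(6) = 16.
T_4 = (Δs/2)·[f(s_0) + 2f(s_1) + 2f(s_2) + 2f(s_3) + f(s_4)].
Sum = 37.625.

37.625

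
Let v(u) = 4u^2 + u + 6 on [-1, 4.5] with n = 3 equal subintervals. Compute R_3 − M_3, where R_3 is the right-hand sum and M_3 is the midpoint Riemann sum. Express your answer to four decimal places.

R_3 ≈ 253.407407.
M_3 ≈ 159.296296.
R_3 − M_3 ≈ 94.1111.

94.1111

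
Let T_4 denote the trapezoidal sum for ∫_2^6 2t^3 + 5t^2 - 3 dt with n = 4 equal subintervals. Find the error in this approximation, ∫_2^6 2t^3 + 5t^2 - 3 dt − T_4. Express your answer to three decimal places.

Exact integral: ∫_2^6 f(t) dt ≈ 974.66667.
T_4 = 994.
Error ≈ 974.66667 − 994 ≈ -19.333.

-19.333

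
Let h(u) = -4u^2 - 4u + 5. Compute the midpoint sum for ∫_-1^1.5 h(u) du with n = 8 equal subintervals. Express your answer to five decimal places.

4.24805

Δu = (1.5 − (-1))/8 = 0.3125.
Midpoints: -0.84375, -0.53125, -0.21875, 0.09375, 0.40625, 0.71875, 1.03125, 1.34375.
h(-0.84375) = 5.52734375, h(-0.53125) = 5.99609375, h(-0.21875) = 5.68359375, h(0.09375) = 4.58984375, h(0.40625) = 2.71484375, h(0.71875) = 0.05859375, h(1.03125) = -3.37890625, h(1.34375) = -7.59765625.
Sum = Δu · [h(-0.84375) + h(-0.53125) + h(-0.21875) + ...].
Sum ≈ 4.24805.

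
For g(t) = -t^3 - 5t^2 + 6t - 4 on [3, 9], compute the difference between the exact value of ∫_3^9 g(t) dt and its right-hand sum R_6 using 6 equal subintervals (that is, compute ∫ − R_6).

536

Exact integral: ∫_3^9 g(t) dt = -2598.
R_6 = -3134.
Error = -2598 − (-3134) = 536.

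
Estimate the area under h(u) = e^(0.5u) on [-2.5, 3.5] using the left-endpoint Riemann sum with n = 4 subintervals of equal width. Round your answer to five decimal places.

7.34301

Δu = (3.5 − (-2.5))/4 = 1.5.
Left endpoints: -2.5, -1, 0.5, 2.
h(-2.5) ≈ 0.28650, h(-1) ≈ 0.60653, h(0.5) ≈ 1.28403, h(2) ≈ 2.71828.
Sum = Δu · [h(-2.5) + h(-1) + h(0.5) + h(2)].
Sum ≈ 7.34301.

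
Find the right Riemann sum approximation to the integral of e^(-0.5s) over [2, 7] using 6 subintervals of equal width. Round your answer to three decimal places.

0.544

Δs = (7 − 2)/6 = 5/6.
Right endpoints: 17/6, 11/3, 4.5, 16/3, 37/6, 7.
f(17/6) ≈ 0.243, f(11/3) ≈ 0.160, f(4.5) ≈ 0.105, f(16/3) ≈ 0.069, f(37/6) ≈ 0.046, f(7) ≈ 0.030.
Sum = Δs · [f(17/6) + f(11/3) + f(4.5) + ...].
Sum ≈ 0.544.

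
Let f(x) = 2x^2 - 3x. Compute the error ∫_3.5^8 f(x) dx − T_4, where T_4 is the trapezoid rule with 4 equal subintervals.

-1.8984375

Exact integral: ∫_3.5^8 f(x) dx = 235.125.
T_4 = 237.0234375.
Error = 235.125 − 237.0234375 = -1.8984375.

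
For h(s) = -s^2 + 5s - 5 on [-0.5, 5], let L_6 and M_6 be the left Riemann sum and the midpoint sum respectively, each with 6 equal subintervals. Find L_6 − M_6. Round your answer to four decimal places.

-2.4158

L_6 ≈ -9.364005.
M_6 ≈ -6.948206.
L_6 − M_6 ≈ -2.4158.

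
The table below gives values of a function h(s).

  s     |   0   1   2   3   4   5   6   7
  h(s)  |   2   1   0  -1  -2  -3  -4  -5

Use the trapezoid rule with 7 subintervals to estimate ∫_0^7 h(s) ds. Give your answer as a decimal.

Δs = 1.
T_7 = (1/2)·[2 + 2·1 + 2·0 + 2·(-1) + 2·(-2) + 2·(-3) + 2·(-4) + (-5)] = -10.5.

-10.5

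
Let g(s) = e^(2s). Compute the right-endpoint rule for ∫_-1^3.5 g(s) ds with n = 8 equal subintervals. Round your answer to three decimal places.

Δs = (3.5 − (-1))/8 = 0.5625.
Right endpoints: -0.4375, 0.125, 0.6875, 1.25, 1.8125, 2.375, 2.9375, 3.5.
g(-0.4375) ≈ 0.417, g(0.125) ≈ 1.284, g(0.6875) ≈ 3.955, g(1.25) ≈ 12.182, g(1.8125) ≈ 37.525, g(2.375) ≈ 115.584, g(2.9375) ≈ 356.025, g(3.5) ≈ 1096.633.
Sum = Δs · [g(-0.4375) + g(0.125) + g(0.6875) + ...].
Sum ≈ 913.278.

913.278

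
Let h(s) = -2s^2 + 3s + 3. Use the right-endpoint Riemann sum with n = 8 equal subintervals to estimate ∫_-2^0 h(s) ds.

Δs = (0 − (-2))/8 = 0.25.
Right endpoints: -1.75, -1.5, -1.25, -1, -0.75, -0.5, -0.25, 0.
h(-1.75) = -8.375, h(-1.5) = -6, h(-1.25) = -3.875, h(-1) = -2, h(-0.75) = -0.375, h(-0.5) = 1, h(-0.25) = 2.125, h(0) = 3.
Sum = Δs · [h(-1.75) + h(-1.5) + h(-1.25) + ...].
Sum = -3.625.

-3.625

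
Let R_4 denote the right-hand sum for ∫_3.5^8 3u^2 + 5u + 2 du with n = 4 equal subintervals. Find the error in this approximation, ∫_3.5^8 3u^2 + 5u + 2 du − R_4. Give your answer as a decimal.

-102.83203125

Exact integral: ∫_3.5^8 f(u) du = 607.5.
R_4 = 710.33203125.
Error = 607.5 − 710.33203125 = -102.83203125.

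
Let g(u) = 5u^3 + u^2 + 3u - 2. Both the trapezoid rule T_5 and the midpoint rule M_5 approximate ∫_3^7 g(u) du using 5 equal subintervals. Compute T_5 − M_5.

T_5 = 3089.76.
M_5 = 3041.12.
T_5 − M_5 = 48.64.

48.64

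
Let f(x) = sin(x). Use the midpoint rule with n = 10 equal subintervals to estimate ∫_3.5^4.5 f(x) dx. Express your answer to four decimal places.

-0.7260

Δx = (4.5 − 3.5)/10 = 0.1.
Midpoints: 3.55, 3.65, 3.75, 3.85, 3.95, 4.05, 4.15, 4.25, 4.35, 4.45.
f(3.55) ≈ -0.3971, f(3.65) ≈ -0.4868, f(3.75) ≈ -0.5716, f(3.85) ≈ -0.6506, f(3.95) ≈ -0.7232, f(4.05) ≈ -0.7885, f(4.15) ≈ -0.8460, f(4.25) ≈ -0.8950, f(4.35) ≈ -0.9351, f(4.45) ≈ -0.9658.
Sum = Δx · [f(3.55) + f(3.65) + f(3.75) + ...].
Sum ≈ -0.7260.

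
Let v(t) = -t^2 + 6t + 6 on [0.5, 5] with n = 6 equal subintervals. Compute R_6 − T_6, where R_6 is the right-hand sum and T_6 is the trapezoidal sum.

0.84375

R_6 = 60.046875.
T_6 = 59.203125.
R_6 − T_6 = 0.84375.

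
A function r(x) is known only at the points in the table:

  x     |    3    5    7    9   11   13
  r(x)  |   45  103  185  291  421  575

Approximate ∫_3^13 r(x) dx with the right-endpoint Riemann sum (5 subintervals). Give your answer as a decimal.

Δx = 2.
Sum = 2·[103 + 185 + 291 + 421 + 575] = 3150.

3150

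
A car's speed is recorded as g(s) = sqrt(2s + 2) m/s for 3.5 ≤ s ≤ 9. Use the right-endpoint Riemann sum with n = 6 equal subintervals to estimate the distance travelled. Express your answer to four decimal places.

21.4813

Δs = (9 − 3.5)/6 = 11/12.
Right endpoints: 53/12, 16/3, 6.25, 43/6, 97/12, 9.
g(53/12) ≈ 3.2914, g(16/3) ≈ 3.5590, g(6.25) ≈ 3.8079, g(43/6) ≈ 4.0415, g(97/12) ≈ 4.2622, g(9) ≈ 4.4721.
Sum = Δs · [g(53/12) + g(16/3) + g(6.25) + ...].
Sum ≈ 21.4813.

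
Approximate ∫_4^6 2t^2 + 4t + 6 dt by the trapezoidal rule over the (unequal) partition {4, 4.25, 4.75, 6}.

Subinterval widths: 0.25, 0.5, 1.25.
f(4) = 54, f(4.25) = 59.125, f(4.75) = 70.125, f(6) = 102.
On each subinterval the trapezoid contributes (Δt_i/2)·[f(t_{i-1}) + f(t_i)].
Sum = 154.03125.

154.03125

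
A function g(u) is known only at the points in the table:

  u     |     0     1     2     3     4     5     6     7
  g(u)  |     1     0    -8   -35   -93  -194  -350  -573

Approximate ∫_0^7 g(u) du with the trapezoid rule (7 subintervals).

-966

Δu = 1.
T_7 = (1/2)·[1 + 2·0 + 2·(-8) + 2·(-35) + 2·(-93) + 2·(-194) + 2·(-350) + (-573)] = -966.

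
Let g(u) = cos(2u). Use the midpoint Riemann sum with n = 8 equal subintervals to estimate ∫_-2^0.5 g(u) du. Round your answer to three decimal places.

0.043

Δu = (0.5 − (-2))/8 = 0.3125.
Midpoints: -1.84375, -1.53125, -1.21875, -0.90625, -0.59375, -0.28125, 0.03125, 0.34375.
g(-1.84375) ≈ -0.855, g(-1.53125) ≈ -0.997, g(-1.21875) ≈ -0.762, g(-0.90625) ≈ -0.239, g(-0.59375) ≈ 0.374, g(-0.28125) ≈ 0.846, g(0.03125) ≈ 0.998, g(0.34375) ≈ 0.773.
Sum = Δu · [g(-1.84375) + g(-1.53125) + g(-1.21875) + ...].
Sum ≈ 0.043.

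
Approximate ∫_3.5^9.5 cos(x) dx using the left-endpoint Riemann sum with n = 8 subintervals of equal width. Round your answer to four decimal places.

Δx = (9.5 − 3.5)/8 = 0.75.
Left endpoints: 3.5, 4.25, 5, 5.75, 6.5, 7.25, 8, 8.75.
f(3.5) ≈ -0.9365, f(4.25) ≈ -0.4461, f(5) ≈ 0.2837, f(5.75) ≈ 0.8612, f(6.5) ≈ 0.9766, f(7.25) ≈ 0.5679, f(8) ≈ -0.1455, f(8.75) ≈ -0.7808.
Sum = Δx · [f(3.5) + f(4.25) + f(5) + ...].
Sum ≈ 0.2854.

0.2854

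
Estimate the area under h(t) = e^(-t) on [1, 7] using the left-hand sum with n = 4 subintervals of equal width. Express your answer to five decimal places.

0.70855

Δt = (7 − 1)/4 = 1.5.
Left endpoints: 1, 2.5, 4, 5.5.
h(1) ≈ 0.36788, h(2.5) ≈ 0.08208, h(4) ≈ 0.01832, h(5.5) ≈ 0.00409.
Sum = Δt · [h(1) + h(2.5) + h(4) + h(5.5)].
Sum ≈ 0.70855.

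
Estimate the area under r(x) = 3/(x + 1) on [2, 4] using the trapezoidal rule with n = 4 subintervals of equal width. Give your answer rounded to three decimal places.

1.537

Δx = (4 − 2)/4 = 0.5.
r(2) = 1, r(2.5) = 6/7, r(3) = 0.75, r(3.5) = 2/3, r(4) = 0.6.
T_4 = (Δx/2)·[r(x_0) + 2r(x_1) + 2r(x_2) + 2r(x_3) + r(x_4)].
Sum ≈ 1.537.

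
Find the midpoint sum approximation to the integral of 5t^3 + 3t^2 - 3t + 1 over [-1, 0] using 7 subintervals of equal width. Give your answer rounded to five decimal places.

Δt = (0 − (-1))/7 = 1/7.
Midpoints: -13/14, -11/14, -9/14, -0.5, -5/14, -3/14, -1/14.
f(-13/14) = 6501/2744, f(-11/14) = 7639/2744, f(-9/14) = 7793/2744, f(-0.5) = 2.625, f(-5/14) = 6109/2744, f(-3/14) = 4751/2744, f(-1/14) = 3369/2744.
Sum = Δt · [f(-13/14) + f(-11/14) + f(-9/14) + ...].
Sum ≈ 2.25765.

2.25765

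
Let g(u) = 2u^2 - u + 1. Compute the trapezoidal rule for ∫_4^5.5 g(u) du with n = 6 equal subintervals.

62.65625

Δu = (5.5 − 4)/6 = 0.25.
g(4) = 29, g(4.25) = 32.875, g(4.5) = 37, g(4.75) = 41.375, g(5) = 46, g(5.25) = 50.875, g(5.5) = 56.
T_6 = (Δu/2)·[g(u_0) + 2g(u_1) + ... + 2g(u_{5}) + g(u_6)].
Sum = 62.65625.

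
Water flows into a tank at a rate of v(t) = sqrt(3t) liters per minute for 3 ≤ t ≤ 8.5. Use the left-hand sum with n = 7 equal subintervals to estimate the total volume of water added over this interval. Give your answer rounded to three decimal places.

21.800

Δt = (8.5 − 3)/7 = 11/14.
Left endpoints: 3, 53/14, 32/7, 75/14, 43/7, 97/14, 54/7.
v(3) ≈ 3.000, v(53/14) ≈ 3.370, v(32/7) ≈ 3.703, v(75/14) ≈ 4.009, v(43/7) ≈ 4.293, v(97/14) ≈ 4.559, v(54/7) ≈ 4.811.
Sum = Δt · [v(3) + v(53/14) + v(32/7) + ...].
Sum ≈ 21.800.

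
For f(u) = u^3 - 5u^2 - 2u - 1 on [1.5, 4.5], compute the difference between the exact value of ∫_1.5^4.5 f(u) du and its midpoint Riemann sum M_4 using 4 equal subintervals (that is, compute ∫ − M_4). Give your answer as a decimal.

0.5625

Exact integral: ∫_1.5^4.5 f(u) du = -66.
M_4 = -66.5625.
Error = -66 − (-66.5625) = 0.5625.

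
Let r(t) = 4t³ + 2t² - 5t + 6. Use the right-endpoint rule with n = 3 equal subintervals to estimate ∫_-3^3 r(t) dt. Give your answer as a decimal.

266

Δt = (3 − (-3))/3 = 2.
Right endpoints: -1, 1, 3.
r(-1) = 9, r(1) = 7, r(3) = 117.
Sum = Δt · [r(-1) + r(1) + r(3)].
Sum = 266.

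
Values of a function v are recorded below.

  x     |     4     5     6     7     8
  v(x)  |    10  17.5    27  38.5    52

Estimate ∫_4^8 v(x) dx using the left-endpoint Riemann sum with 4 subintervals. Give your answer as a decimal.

Δx = 1.
Sum = 1·[10 + 17.5 + 27 + 38.5] = 93.

93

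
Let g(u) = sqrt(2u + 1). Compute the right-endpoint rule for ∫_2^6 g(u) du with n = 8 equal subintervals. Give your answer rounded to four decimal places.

12.2361

Δu = (6 − 2)/8 = 0.5.
Right endpoints: 2.5, 3, 3.5, 4, 4.5, 5, 5.5, 6.
g(2.5) ≈ 2.4495, g(3) ≈ 2.6458, g(3.5) ≈ 2.8284, g(4) ≈ 3.0000, g(4.5) ≈ 3.1623, g(5) ≈ 3.3166, g(5.5) ≈ 3.4641, g(6) ≈ 3.6056.
Sum = Δu · [g(2.5) + g(3) + g(3.5) + ...].
Sum ≈ 12.2361.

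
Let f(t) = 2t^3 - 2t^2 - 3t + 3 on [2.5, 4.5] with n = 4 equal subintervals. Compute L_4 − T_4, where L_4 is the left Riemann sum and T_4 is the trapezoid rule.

-29.25

L_4 = 92.5.
T_4 = 121.75.
L_4 − T_4 = -29.25.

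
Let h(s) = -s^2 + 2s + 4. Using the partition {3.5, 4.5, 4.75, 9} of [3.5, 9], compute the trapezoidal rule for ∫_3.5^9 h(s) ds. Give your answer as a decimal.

-150.921875

Subinterval widths: 1, 0.25, 4.25.
h(3.5) = -1.25, h(4.5) = -7.25, h(4.75) = -9.0625, h(9) = -59.
On each subinterval the trapezoid contributes (Δs_i/2)·[h(s_{i-1}) + h(s_i)].
Sum = -150.921875.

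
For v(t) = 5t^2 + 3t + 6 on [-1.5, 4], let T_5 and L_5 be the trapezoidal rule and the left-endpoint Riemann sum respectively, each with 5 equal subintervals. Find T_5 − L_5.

46.8875

T_5 = 171.4625.
L_5 = 124.575.
T_5 − L_5 = 46.8875.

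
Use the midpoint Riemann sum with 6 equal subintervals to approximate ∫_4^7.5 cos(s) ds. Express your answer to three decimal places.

1.719

Δs = (7.5 − 4)/6 = 7/12.
Midpoints: 103/24, 4.875, 131/24, 145/24, 6.625, 173/24.
f(103/24) ≈ -0.408, f(4.875) ≈ 0.162, f(131/24) ≈ 0.679, f(145/24) ≈ 0.971, f(6.625) ≈ 0.942, f(173/24) ≈ 0.602.
Sum = Δs · [f(103/24) + f(4.875) + f(131/24) + ...].
Sum ≈ 1.719.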